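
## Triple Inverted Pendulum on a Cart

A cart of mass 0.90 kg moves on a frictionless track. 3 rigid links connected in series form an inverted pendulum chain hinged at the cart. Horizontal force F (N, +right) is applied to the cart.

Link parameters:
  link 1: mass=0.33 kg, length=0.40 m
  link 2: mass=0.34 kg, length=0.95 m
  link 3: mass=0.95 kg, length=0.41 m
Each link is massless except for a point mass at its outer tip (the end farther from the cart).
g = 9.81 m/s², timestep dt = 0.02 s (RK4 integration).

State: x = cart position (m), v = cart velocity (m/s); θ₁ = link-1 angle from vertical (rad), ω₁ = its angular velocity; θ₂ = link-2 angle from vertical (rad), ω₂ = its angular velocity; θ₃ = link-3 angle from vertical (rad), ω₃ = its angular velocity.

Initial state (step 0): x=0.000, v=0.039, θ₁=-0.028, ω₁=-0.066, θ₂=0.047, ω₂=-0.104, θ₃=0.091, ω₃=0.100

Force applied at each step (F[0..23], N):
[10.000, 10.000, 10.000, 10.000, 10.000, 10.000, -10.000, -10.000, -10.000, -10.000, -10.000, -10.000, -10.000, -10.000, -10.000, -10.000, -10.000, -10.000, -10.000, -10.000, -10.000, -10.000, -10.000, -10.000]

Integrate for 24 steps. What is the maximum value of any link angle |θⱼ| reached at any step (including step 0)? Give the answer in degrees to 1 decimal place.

apply F[0]=+10.000 → step 1: x=0.003, v=0.271, θ₁=-0.037, ω₁=-0.798, θ₂=0.045, ω₂=-0.056, θ₃=0.094, ω₃=0.177
apply F[1]=+10.000 → step 2: x=0.011, v=0.508, θ₁=-0.060, ω₁=-1.560, θ₂=0.045, ω₂=-0.002, θ₃=0.098, ω₃=0.255
apply F[2]=+10.000 → step 3: x=0.023, v=0.749, θ₁=-0.099, ω₁=-2.360, θ₂=0.045, ω₂=0.062, θ₃=0.104, ω₃=0.325
apply F[3]=+10.000 → step 4: x=0.041, v=0.991, θ₁=-0.155, ω₁=-3.169, θ₂=0.047, ω₂=0.125, θ₃=0.111, ω₃=0.375
apply F[4]=+10.000 → step 5: x=0.063, v=1.226, θ₁=-0.226, ω₁=-3.919, θ₂=0.050, ω₂=0.163, θ₃=0.119, ω₃=0.397
apply F[5]=+10.000 → step 6: x=0.090, v=1.443, θ₁=-0.311, ω₁=-4.543, θ₂=0.053, ω₂=0.149, θ₃=0.127, ω₃=0.391
apply F[6]=-10.000 → step 7: x=0.117, v=1.254, θ₁=-0.400, ω₁=-4.459, θ₂=0.057, ω₂=0.248, θ₃=0.135, ω₃=0.425
apply F[7]=-10.000 → step 8: x=0.140, v=1.070, θ₁=-0.489, ω₁=-4.456, θ₂=0.063, ω₂=0.362, θ₃=0.144, ω₃=0.456
apply F[8]=-10.000 → step 9: x=0.160, v=0.888, θ₁=-0.579, ω₁=-4.505, θ₂=0.072, ω₂=0.481, θ₃=0.153, ω₃=0.482
apply F[9]=-10.000 → step 10: x=0.175, v=0.704, θ₁=-0.670, ω₁=-4.587, θ₂=0.083, ω₂=0.597, θ₃=0.163, ω₃=0.502
apply F[10]=-10.000 → step 11: x=0.188, v=0.518, θ₁=-0.763, ω₁=-4.693, θ₂=0.096, ω₂=0.707, θ₃=0.173, ω₃=0.516
apply F[11]=-10.000 → step 12: x=0.196, v=0.328, θ₁=-0.858, ω₁=-4.818, θ₂=0.111, ω₂=0.806, θ₃=0.183, ω₃=0.525
apply F[12]=-10.000 → step 13: x=0.201, v=0.134, θ₁=-0.955, ω₁=-4.964, θ₂=0.128, ω₂=0.892, θ₃=0.194, ω₃=0.529
apply F[13]=-10.000 → step 14: x=0.201, v=-0.065, θ₁=-1.056, ω₁=-5.135, θ₂=0.146, ω₂=0.962, θ₃=0.205, ω₃=0.531
apply F[14]=-10.000 → step 15: x=0.198, v=-0.271, θ₁=-1.161, ω₁=-5.336, θ₂=0.166, ω₂=1.013, θ₃=0.215, ω₃=0.530
apply F[15]=-10.000 → step 16: x=0.191, v=-0.484, θ₁=-1.270, ω₁=-5.578, θ₂=0.187, ω₂=1.042, θ₃=0.226, ω₃=0.529
apply F[16]=-10.000 → step 17: x=0.179, v=-0.706, θ₁=-1.385, ω₁=-5.876, θ₂=0.208, ω₂=1.043, θ₃=0.236, ω₃=0.528
apply F[17]=-10.000 → step 18: x=0.162, v=-0.941, θ₁=-1.506, ω₁=-6.253, θ₂=0.228, ω₂=1.007, θ₃=0.247, ω₃=0.527
apply F[18]=-10.000 → step 19: x=0.141, v=-1.194, θ₁=-1.635, ω₁=-6.744, θ₂=0.248, ω₂=0.921, θ₃=0.257, ω₃=0.527
apply F[19]=-10.000 → step 20: x=0.114, v=-1.475, θ₁=-1.777, ω₁=-7.411, θ₂=0.265, ω₂=0.764, θ₃=0.268, ω₃=0.527
apply F[20]=-10.000 → step 21: x=0.082, v=-1.802, θ₁=-1.934, ω₁=-8.364, θ₂=0.278, ω₂=0.497, θ₃=0.279, ω₃=0.528
apply F[21]=-10.000 → step 22: x=0.042, v=-2.214, θ₁=-2.114, ω₁=-9.823, θ₂=0.283, ω₂=0.048, θ₃=0.289, ω₃=0.530
apply F[22]=-10.000 → step 23: x=-0.008, v=-2.805, θ₁=-2.333, ω₁=-12.308, θ₂=0.277, ω₂=-0.747, θ₃=0.300, ω₃=0.558
apply F[23]=-10.000 → step 24: x=-0.073, v=-3.837, θ₁=-2.622, ω₁=-17.120, θ₂=0.249, ω₂=-2.277, θ₃=0.313, ω₃=0.849
Max |angle| over trajectory = 2.622 rad = 150.2°.

Answer: 150.2°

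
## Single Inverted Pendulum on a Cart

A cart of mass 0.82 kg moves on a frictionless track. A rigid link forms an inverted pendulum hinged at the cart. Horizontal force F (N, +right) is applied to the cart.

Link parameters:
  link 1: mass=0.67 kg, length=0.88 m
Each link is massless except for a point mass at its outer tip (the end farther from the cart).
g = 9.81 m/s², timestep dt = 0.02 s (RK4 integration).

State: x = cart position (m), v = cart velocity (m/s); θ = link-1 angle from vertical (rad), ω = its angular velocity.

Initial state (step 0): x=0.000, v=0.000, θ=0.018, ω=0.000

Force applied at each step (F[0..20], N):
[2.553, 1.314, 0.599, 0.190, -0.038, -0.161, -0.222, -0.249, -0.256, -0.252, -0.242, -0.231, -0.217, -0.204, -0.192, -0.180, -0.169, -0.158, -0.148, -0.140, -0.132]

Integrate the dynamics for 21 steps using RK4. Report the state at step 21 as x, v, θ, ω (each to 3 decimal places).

apply F[0]=+2.553 → step 1: x=0.001, v=0.059, θ=0.017, ω=-0.064
apply F[1]=+1.314 → step 2: x=0.002, v=0.089, θ=0.016, ω=-0.093
apply F[2]=+0.599 → step 3: x=0.004, v=0.101, θ=0.014, ω=-0.104
apply F[3]=+0.190 → step 4: x=0.006, v=0.104, θ=0.012, ω=-0.104
apply F[4]=-0.038 → step 5: x=0.008, v=0.101, θ=0.010, ω=-0.098
apply F[5]=-0.161 → step 6: x=0.010, v=0.096, θ=0.008, ω=-0.090
apply F[6]=-0.222 → step 7: x=0.012, v=0.089, θ=0.006, ω=-0.081
apply F[7]=-0.249 → step 8: x=0.014, v=0.082, θ=0.005, ω=-0.072
apply F[8]=-0.256 → step 9: x=0.015, v=0.075, θ=0.003, ω=-0.064
apply F[9]=-0.252 → step 10: x=0.017, v=0.069, θ=0.002, ω=-0.056
apply F[10]=-0.242 → step 11: x=0.018, v=0.063, θ=0.001, ω=-0.048
apply F[11]=-0.231 → step 12: x=0.019, v=0.057, θ=0.000, ω=-0.042
apply F[12]=-0.217 → step 13: x=0.020, v=0.052, θ=-0.001, ω=-0.036
apply F[13]=-0.204 → step 14: x=0.021, v=0.047, θ=-0.001, ω=-0.031
apply F[14]=-0.192 → step 15: x=0.022, v=0.042, θ=-0.002, ω=-0.026
apply F[15]=-0.180 → step 16: x=0.023, v=0.038, θ=-0.002, ω=-0.022
apply F[16]=-0.169 → step 17: x=0.024, v=0.035, θ=-0.003, ω=-0.018
apply F[17]=-0.158 → step 18: x=0.024, v=0.031, θ=-0.003, ω=-0.015
apply F[18]=-0.148 → step 19: x=0.025, v=0.028, θ=-0.003, ω=-0.012
apply F[19]=-0.140 → step 20: x=0.025, v=0.025, θ=-0.004, ω=-0.010
apply F[20]=-0.132 → step 21: x=0.026, v=0.023, θ=-0.004, ω=-0.008

Answer: x=0.026, v=0.023, θ=-0.004, ω=-0.008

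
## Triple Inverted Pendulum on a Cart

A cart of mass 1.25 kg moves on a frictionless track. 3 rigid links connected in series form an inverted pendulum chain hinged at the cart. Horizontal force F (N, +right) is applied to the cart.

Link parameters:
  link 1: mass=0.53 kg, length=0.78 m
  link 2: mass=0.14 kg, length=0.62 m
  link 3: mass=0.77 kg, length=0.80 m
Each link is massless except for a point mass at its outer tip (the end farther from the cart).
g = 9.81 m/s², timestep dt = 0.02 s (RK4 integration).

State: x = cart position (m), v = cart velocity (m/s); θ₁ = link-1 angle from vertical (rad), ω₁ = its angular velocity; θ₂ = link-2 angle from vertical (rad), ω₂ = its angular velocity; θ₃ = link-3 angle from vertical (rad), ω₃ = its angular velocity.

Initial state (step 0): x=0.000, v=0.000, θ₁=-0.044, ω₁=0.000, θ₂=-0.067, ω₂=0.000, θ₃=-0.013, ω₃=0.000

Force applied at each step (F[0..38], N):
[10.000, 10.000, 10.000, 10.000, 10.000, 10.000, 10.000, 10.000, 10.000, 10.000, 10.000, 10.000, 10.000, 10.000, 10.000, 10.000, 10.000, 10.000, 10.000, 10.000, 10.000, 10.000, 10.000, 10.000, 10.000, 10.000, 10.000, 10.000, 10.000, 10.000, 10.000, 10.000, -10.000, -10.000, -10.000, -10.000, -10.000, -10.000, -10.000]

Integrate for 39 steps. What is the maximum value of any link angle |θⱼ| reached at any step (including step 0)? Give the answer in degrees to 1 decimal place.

apply F[0]=+10.000 → step 1: x=0.002, v=0.170, θ₁=-0.046, ω₁=-0.219, θ₂=-0.068, ω₂=-0.108, θ₃=-0.012, ω₃=0.082
apply F[1]=+10.000 → step 2: x=0.007, v=0.340, θ₁=-0.053, ω₁=-0.442, θ₂=-0.071, ω₂=-0.218, θ₃=-0.010, ω₃=0.168
apply F[2]=+10.000 → step 3: x=0.015, v=0.512, θ₁=-0.064, ω₁=-0.670, θ₂=-0.077, ω₂=-0.333, θ₃=-0.005, ω₃=0.262
apply F[3]=+10.000 → step 4: x=0.027, v=0.686, θ₁=-0.080, ω₁=-0.907, θ₂=-0.085, ω₂=-0.453, θ₃=0.001, ω₃=0.367
apply F[4]=+10.000 → step 5: x=0.043, v=0.861, θ₁=-0.100, ω₁=-1.154, θ₂=-0.095, ω₂=-0.578, θ₃=0.009, ω₃=0.481
apply F[5]=+10.000 → step 6: x=0.062, v=1.039, θ₁=-0.126, ω₁=-1.412, θ₂=-0.108, ω₂=-0.703, θ₃=0.020, ω₃=0.604
apply F[6]=+10.000 → step 7: x=0.084, v=1.218, θ₁=-0.157, ω₁=-1.680, θ₂=-0.123, ω₂=-0.820, θ₃=0.033, ω₃=0.726
apply F[7]=+10.000 → step 8: x=0.110, v=1.396, θ₁=-0.193, ω₁=-1.956, θ₂=-0.140, ω₂=-0.920, θ₃=0.049, ω₃=0.837
apply F[8]=+10.000 → step 9: x=0.140, v=1.572, θ₁=-0.235, ω₁=-2.236, θ₂=-0.160, ω₂=-0.991, θ₃=0.067, ω₃=0.923
apply F[9]=+10.000 → step 10: x=0.173, v=1.742, θ₁=-0.283, ω₁=-2.517, θ₂=-0.180, ω₂=-1.024, θ₃=0.086, ω₃=0.971
apply F[10]=+10.000 → step 11: x=0.210, v=1.906, θ₁=-0.336, ω₁=-2.793, θ₂=-0.200, ω₂=-1.015, θ₃=0.105, ω₃=0.973
apply F[11]=+10.000 → step 12: x=0.249, v=2.060, θ₁=-0.394, ω₁=-3.062, θ₂=-0.220, ω₂=-0.969, θ₃=0.124, ω₃=0.926
apply F[12]=+10.000 → step 13: x=0.292, v=2.204, θ₁=-0.458, ω₁=-3.318, θ₂=-0.239, ω₂=-0.894, θ₃=0.142, ω₃=0.829
apply F[13]=+10.000 → step 14: x=0.338, v=2.334, θ₁=-0.527, ω₁=-3.560, θ₂=-0.256, ω₂=-0.804, θ₃=0.157, ω₃=0.686
apply F[14]=+10.000 → step 15: x=0.385, v=2.449, θ₁=-0.600, ω₁=-3.784, θ₂=-0.271, ω₂=-0.713, θ₃=0.169, ω₃=0.504
apply F[15]=+10.000 → step 16: x=0.435, v=2.550, θ₁=-0.678, ω₁=-3.991, θ₂=-0.285, ω₂=-0.635, θ₃=0.177, ω₃=0.290
apply F[16]=+10.000 → step 17: x=0.487, v=2.634, θ₁=-0.760, ω₁=-4.178, θ₂=-0.297, ω₂=-0.583, θ₃=0.181, ω₃=0.050
apply F[17]=+10.000 → step 18: x=0.541, v=2.703, θ₁=-0.845, ω₁=-4.348, θ₂=-0.308, ω₂=-0.565, θ₃=0.179, ω₃=-0.208
apply F[18]=+10.000 → step 19: x=0.595, v=2.756, θ₁=-0.934, ω₁=-4.502, θ₂=-0.320, ω₂=-0.589, θ₃=0.172, ω₃=-0.478
apply F[19]=+10.000 → step 20: x=0.651, v=2.794, θ₁=-1.025, ω₁=-4.641, θ₂=-0.332, ω₂=-0.658, θ₃=0.160, ω₃=-0.755
apply F[20]=+10.000 → step 21: x=0.707, v=2.818, θ₁=-1.119, ω₁=-4.769, θ₂=-0.346, ω₂=-0.776, θ₃=0.142, ω₃=-1.035
apply F[21]=+10.000 → step 22: x=0.763, v=2.828, θ₁=-1.216, ω₁=-4.888, θ₂=-0.363, ω₂=-0.940, θ₃=0.118, ω₃=-1.315
apply F[22]=+10.000 → step 23: x=0.820, v=2.826, θ₁=-1.315, ω₁=-4.998, θ₂=-0.384, ω₂=-1.151, θ₃=0.089, ω₃=-1.595
apply F[23]=+10.000 → step 24: x=0.876, v=2.812, θ₁=-1.416, ω₁=-5.102, θ₂=-0.410, ω₂=-1.404, θ₃=0.055, ω₃=-1.875
apply F[24]=+10.000 → step 25: x=0.932, v=2.788, θ₁=-1.519, ω₁=-5.199, θ₂=-0.441, ω₂=-1.696, θ₃=0.014, ω₃=-2.160
apply F[25]=+10.000 → step 26: x=0.988, v=2.754, θ₁=-1.624, ω₁=-5.288, θ₂=-0.478, ω₂=-2.021, θ₃=-0.032, ω₃=-2.451
apply F[26]=+10.000 → step 27: x=1.043, v=2.712, θ₁=-1.730, ω₁=-5.365, θ₂=-0.522, ω₂=-2.371, θ₃=-0.084, ω₃=-2.756
apply F[27]=+10.000 → step 28: x=1.096, v=2.664, θ₁=-1.838, ω₁=-5.427, θ₂=-0.573, ω₂=-2.738, θ₃=-0.142, ω₃=-3.080
apply F[28]=+10.000 → step 29: x=1.149, v=2.613, θ₁=-1.947, ω₁=-5.466, θ₂=-0.631, ω₂=-3.109, θ₃=-0.207, ω₃=-3.430
apply F[29]=+10.000 → step 30: x=1.201, v=2.561, θ₁=-2.057, ω₁=-5.473, θ₂=-0.697, ω₂=-3.468, θ₃=-0.280, ω₃=-3.816
apply F[30]=+10.000 → step 31: x=1.252, v=2.515, θ₁=-2.166, ω₁=-5.435, θ₂=-0.770, ω₂=-3.797, θ₃=-0.360, ω₃=-4.245
apply F[31]=+10.000 → step 32: x=1.301, v=2.478, θ₁=-2.274, ω₁=-5.338, θ₂=-0.848, ω₂=-4.072, θ₃=-0.450, ω₃=-4.725
apply F[32]=-10.000 → step 33: x=1.348, v=2.190, θ₁=-2.381, ω₁=-5.421, θ₂=-0.929, ω₂=-4.024, θ₃=-0.549, ω₃=-5.224
apply F[33]=-10.000 → step 34: x=1.389, v=1.904, θ₁=-2.490, ω₁=-5.461, θ₂=-1.009, ω₂=-3.982, θ₃=-0.659, ω₃=-5.758
apply F[34]=-10.000 → step 35: x=1.424, v=1.626, θ₁=-2.599, ω₁=-5.432, θ₂=-1.089, ω₂=-3.946, θ₃=-0.780, ω₃=-6.316
apply F[35]=-10.000 → step 36: x=1.454, v=1.363, θ₁=-2.707, ω₁=-5.301, θ₂=-1.167, ω₂=-3.928, θ₃=-0.912, ω₃=-6.879
apply F[36]=-10.000 → step 37: x=1.479, v=1.120, θ₁=-2.810, ω₁=-5.038, θ₂=-1.246, ω₂=-3.956, θ₃=-1.055, ω₃=-7.408
apply F[37]=-10.000 → step 38: x=1.499, v=0.902, θ₁=-2.907, ω₁=-4.621, θ₂=-1.326, ω₂=-4.089, θ₃=-1.207, ω₃=-7.838
apply F[38]=-10.000 → step 39: x=1.515, v=0.707, θ₁=-2.994, ω₁=-4.055, θ₂=-1.411, ω₂=-4.412, θ₃=-1.367, ω₃=-8.094
Max |angle| over trajectory = 2.994 rad = 171.6°.

Answer: 171.6°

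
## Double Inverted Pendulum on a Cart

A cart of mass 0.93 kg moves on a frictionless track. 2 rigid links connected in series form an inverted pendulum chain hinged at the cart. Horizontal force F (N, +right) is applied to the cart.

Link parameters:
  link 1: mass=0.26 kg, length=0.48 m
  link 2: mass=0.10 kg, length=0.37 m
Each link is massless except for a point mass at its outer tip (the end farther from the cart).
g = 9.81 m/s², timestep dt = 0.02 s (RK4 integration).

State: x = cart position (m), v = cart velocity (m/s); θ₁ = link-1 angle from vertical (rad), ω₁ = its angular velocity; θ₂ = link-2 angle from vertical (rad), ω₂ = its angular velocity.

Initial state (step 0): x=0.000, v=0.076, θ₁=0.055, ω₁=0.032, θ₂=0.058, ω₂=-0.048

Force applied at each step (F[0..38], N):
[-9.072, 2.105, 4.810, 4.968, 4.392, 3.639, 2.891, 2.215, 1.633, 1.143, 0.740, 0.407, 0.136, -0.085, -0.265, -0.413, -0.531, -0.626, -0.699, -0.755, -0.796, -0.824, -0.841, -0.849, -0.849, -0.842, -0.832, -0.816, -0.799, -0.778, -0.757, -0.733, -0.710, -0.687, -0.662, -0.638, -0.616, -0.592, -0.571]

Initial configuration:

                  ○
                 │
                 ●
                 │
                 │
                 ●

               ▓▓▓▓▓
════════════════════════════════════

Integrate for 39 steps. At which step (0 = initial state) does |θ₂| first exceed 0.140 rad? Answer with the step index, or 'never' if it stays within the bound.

Answer: never

Derivation:
apply F[0]=-9.072 → step 1: x=-0.000, v=-0.123, θ₁=0.060, ω₁=0.469, θ₂=0.057, ω₂=-0.047
apply F[1]=+2.105 → step 2: x=-0.003, v=-0.083, θ₁=0.069, ω₁=0.413, θ₂=0.056, ω₂=-0.053
apply F[2]=+4.810 → step 3: x=-0.003, v=0.015, θ₁=0.075, ω₁=0.242, θ₂=0.055, ω₂=-0.066
apply F[3]=+4.968 → step 4: x=-0.002, v=0.116, θ₁=0.078, ω₁=0.068, θ₂=0.053, ω₂=-0.084
apply F[4]=+4.392 → step 5: x=0.001, v=0.204, θ₁=0.078, ω₁=-0.079, θ₂=0.052, ω₂=-0.103
apply F[5]=+3.639 → step 6: x=0.006, v=0.276, θ₁=0.076, ω₁=-0.193, θ₂=0.049, ω₂=-0.124
apply F[6]=+2.891 → step 7: x=0.012, v=0.333, θ₁=0.071, ω₁=-0.277, θ₂=0.047, ω₂=-0.143
apply F[7]=+2.215 → step 8: x=0.019, v=0.375, θ₁=0.065, ω₁=-0.334, θ₂=0.044, ω₂=-0.159
apply F[8]=+1.633 → step 9: x=0.027, v=0.406, θ₁=0.058, ω₁=-0.369, θ₂=0.040, ω₂=-0.174
apply F[9]=+1.143 → step 10: x=0.035, v=0.426, θ₁=0.050, ω₁=-0.387, θ₂=0.037, ω₂=-0.185
apply F[10]=+0.740 → step 11: x=0.044, v=0.439, θ₁=0.042, ω₁=-0.392, θ₂=0.033, ω₂=-0.194
apply F[11]=+0.407 → step 12: x=0.053, v=0.445, θ₁=0.035, ω₁=-0.387, θ₂=0.029, ω₂=-0.199
apply F[12]=+0.136 → step 13: x=0.062, v=0.445, θ₁=0.027, ω₁=-0.375, θ₂=0.025, ω₂=-0.202
apply F[13]=-0.085 → step 14: x=0.071, v=0.442, θ₁=0.020, ω₁=-0.358, θ₂=0.021, ω₂=-0.203
apply F[14]=-0.265 → step 15: x=0.079, v=0.435, θ₁=0.013, ω₁=-0.337, θ₂=0.017, ω₂=-0.201
apply F[15]=-0.413 → step 16: x=0.088, v=0.425, θ₁=0.006, ω₁=-0.314, θ₂=0.013, ω₂=-0.197
apply F[16]=-0.531 → step 17: x=0.096, v=0.413, θ₁=0.000, ω₁=-0.290, θ₂=0.009, ω₂=-0.191
apply F[17]=-0.626 → step 18: x=0.105, v=0.400, θ₁=-0.005, ω₁=-0.265, θ₂=0.005, ω₂=-0.184
apply F[18]=-0.699 → step 19: x=0.112, v=0.386, θ₁=-0.010, ω₁=-0.239, θ₂=0.002, ω₂=-0.176
apply F[19]=-0.755 → step 20: x=0.120, v=0.370, θ₁=-0.015, ω₁=-0.215, θ₂=-0.002, ω₂=-0.167
apply F[20]=-0.796 → step 21: x=0.127, v=0.354, θ₁=-0.019, ω₁=-0.191, θ₂=-0.005, ω₂=-0.157
apply F[21]=-0.824 → step 22: x=0.134, v=0.338, θ₁=-0.022, ω₁=-0.168, θ₂=-0.008, ω₂=-0.147
apply F[22]=-0.841 → step 23: x=0.141, v=0.322, θ₁=-0.026, ω₁=-0.146, θ₂=-0.011, ω₂=-0.136
apply F[23]=-0.849 → step 24: x=0.147, v=0.306, θ₁=-0.028, ω₁=-0.126, θ₂=-0.014, ω₂=-0.126
apply F[24]=-0.849 → step 25: x=0.153, v=0.290, θ₁=-0.031, ω₁=-0.106, θ₂=-0.016, ω₂=-0.115
apply F[25]=-0.842 → step 26: x=0.159, v=0.274, θ₁=-0.033, ω₁=-0.089, θ₂=-0.018, ω₂=-0.104
apply F[26]=-0.832 → step 27: x=0.164, v=0.259, θ₁=-0.034, ω₁=-0.073, θ₂=-0.020, ω₂=-0.094
apply F[27]=-0.816 → step 28: x=0.169, v=0.244, θ₁=-0.035, ω₁=-0.058, θ₂=-0.022, ω₂=-0.084
apply F[28]=-0.799 → step 29: x=0.174, v=0.229, θ₁=-0.037, ω₁=-0.045, θ₂=-0.024, ω₂=-0.074
apply F[29]=-0.778 → step 30: x=0.178, v=0.216, θ₁=-0.037, ω₁=-0.033, θ₂=-0.025, ω₂=-0.065
apply F[30]=-0.757 → step 31: x=0.182, v=0.202, θ₁=-0.038, ω₁=-0.022, θ₂=-0.026, ω₂=-0.056
apply F[31]=-0.733 → step 32: x=0.186, v=0.189, θ₁=-0.038, ω₁=-0.013, θ₂=-0.027, ω₂=-0.047
apply F[32]=-0.710 → step 33: x=0.190, v=0.177, θ₁=-0.038, ω₁=-0.005, θ₂=-0.028, ω₂=-0.040
apply F[33]=-0.687 → step 34: x=0.193, v=0.165, θ₁=-0.038, ω₁=0.003, θ₂=-0.029, ω₂=-0.032
apply F[34]=-0.662 → step 35: x=0.196, v=0.154, θ₁=-0.038, ω₁=0.009, θ₂=-0.029, ω₂=-0.025
apply F[35]=-0.638 → step 36: x=0.199, v=0.143, θ₁=-0.038, ω₁=0.015, θ₂=-0.030, ω₂=-0.019
apply F[36]=-0.616 → step 37: x=0.202, v=0.133, θ₁=-0.038, ω₁=0.020, θ₂=-0.030, ω₂=-0.013
apply F[37]=-0.592 → step 38: x=0.205, v=0.123, θ₁=-0.037, ω₁=0.024, θ₂=-0.030, ω₂=-0.008
apply F[38]=-0.571 → step 39: x=0.207, v=0.113, θ₁=-0.037, ω₁=0.027, θ₂=-0.030, ω₂=-0.003
max |θ₂| = 0.058 ≤ 0.140 over all 40 states.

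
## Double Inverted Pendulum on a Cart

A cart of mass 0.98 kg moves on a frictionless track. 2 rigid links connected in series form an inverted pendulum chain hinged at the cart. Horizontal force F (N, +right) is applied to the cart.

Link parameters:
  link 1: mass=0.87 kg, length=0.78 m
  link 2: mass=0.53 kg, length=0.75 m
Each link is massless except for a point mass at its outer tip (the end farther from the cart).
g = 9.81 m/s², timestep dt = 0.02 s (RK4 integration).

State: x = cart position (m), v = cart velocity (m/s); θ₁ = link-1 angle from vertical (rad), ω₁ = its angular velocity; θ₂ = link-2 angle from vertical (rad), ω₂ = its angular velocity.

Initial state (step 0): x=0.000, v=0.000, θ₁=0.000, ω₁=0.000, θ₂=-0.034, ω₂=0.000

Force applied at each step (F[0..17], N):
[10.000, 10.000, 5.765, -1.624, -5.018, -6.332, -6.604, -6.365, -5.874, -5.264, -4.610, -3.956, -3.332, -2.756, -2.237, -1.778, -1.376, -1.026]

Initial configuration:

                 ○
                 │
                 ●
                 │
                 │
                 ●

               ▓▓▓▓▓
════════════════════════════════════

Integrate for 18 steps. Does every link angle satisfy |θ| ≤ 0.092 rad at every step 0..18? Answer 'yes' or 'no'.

Answer: yes

Derivation:
apply F[0]=+10.000 → step 1: x=0.002, v=0.204, θ₁=-0.003, ω₁=-0.257, θ₂=-0.034, ω₂=-0.014
apply F[1]=+10.000 → step 2: x=0.008, v=0.410, θ₁=-0.010, ω₁=-0.518, θ₂=-0.035, ω₂=-0.026
apply F[2]=+5.765 → step 3: x=0.018, v=0.532, θ₁=-0.022, ω₁=-0.676, θ₂=-0.035, ω₂=-0.033
apply F[3]=-1.624 → step 4: x=0.028, v=0.507, θ₁=-0.035, ω₁=-0.650, θ₂=-0.036, ω₂=-0.036
apply F[4]=-5.018 → step 5: x=0.037, v=0.416, θ₁=-0.047, ω₁=-0.544, θ₂=-0.037, ω₂=-0.034
apply F[5]=-6.332 → step 6: x=0.044, v=0.301, θ₁=-0.057, ω₁=-0.414, θ₂=-0.037, ω₂=-0.027
apply F[6]=-6.604 → step 7: x=0.049, v=0.184, θ₁=-0.064, ω₁=-0.282, θ₂=-0.038, ω₂=-0.017
apply F[7]=-6.365 → step 8: x=0.052, v=0.073, θ₁=-0.068, ω₁=-0.162, θ₂=-0.038, ω₂=-0.005
apply F[8]=-5.874 → step 9: x=0.052, v=-0.026, θ₁=-0.071, ω₁=-0.057, θ₂=-0.038, ω₂=0.009
apply F[9]=-5.264 → step 10: x=0.051, v=-0.113, θ₁=-0.071, ω₁=0.032, θ₂=-0.037, ω₂=0.024
apply F[10]=-4.610 → step 11: x=0.048, v=-0.187, θ₁=-0.069, ω₁=0.103, θ₂=-0.037, ω₂=0.038
apply F[11]=-3.956 → step 12: x=0.043, v=-0.249, θ₁=-0.067, ω₁=0.160, θ₂=-0.036, ω₂=0.051
apply F[12]=-3.332 → step 13: x=0.038, v=-0.298, θ₁=-0.063, ω₁=0.202, θ₂=-0.035, ω₂=0.064
apply F[13]=-2.756 → step 14: x=0.032, v=-0.337, θ₁=-0.059, ω₁=0.233, θ₂=-0.033, ω₂=0.075
apply F[14]=-2.237 → step 15: x=0.025, v=-0.367, θ₁=-0.054, ω₁=0.253, θ₂=-0.032, ω₂=0.085
apply F[15]=-1.778 → step 16: x=0.017, v=-0.389, θ₁=-0.049, ω₁=0.265, θ₂=-0.030, ω₂=0.094
apply F[16]=-1.376 → step 17: x=0.009, v=-0.404, θ₁=-0.043, ω₁=0.270, θ₂=-0.028, ω₂=0.101
apply F[17]=-1.026 → step 18: x=0.001, v=-0.414, θ₁=-0.038, ω₁=0.270, θ₂=-0.026, ω₂=0.107
Max |angle| over trajectory = 0.071 rad; bound = 0.092 → within bound.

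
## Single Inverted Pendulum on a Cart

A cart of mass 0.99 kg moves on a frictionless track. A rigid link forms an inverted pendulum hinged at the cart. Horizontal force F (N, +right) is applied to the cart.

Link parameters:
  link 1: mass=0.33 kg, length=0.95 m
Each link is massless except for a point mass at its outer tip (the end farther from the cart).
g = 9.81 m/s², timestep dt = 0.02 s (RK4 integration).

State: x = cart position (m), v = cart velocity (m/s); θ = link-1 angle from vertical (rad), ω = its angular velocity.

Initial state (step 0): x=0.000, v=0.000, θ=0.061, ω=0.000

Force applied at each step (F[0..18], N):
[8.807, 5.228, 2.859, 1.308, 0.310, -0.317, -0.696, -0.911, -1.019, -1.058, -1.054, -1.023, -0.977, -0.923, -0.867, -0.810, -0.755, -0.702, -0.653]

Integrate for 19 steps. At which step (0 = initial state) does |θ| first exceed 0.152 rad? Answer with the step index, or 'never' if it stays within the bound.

apply F[0]=+8.807 → step 1: x=0.002, v=0.174, θ=0.059, ω=-0.170
apply F[1]=+5.228 → step 2: x=0.006, v=0.276, θ=0.055, ω=-0.265
apply F[2]=+2.859 → step 3: x=0.012, v=0.330, θ=0.049, ω=-0.312
apply F[3]=+1.308 → step 4: x=0.019, v=0.353, θ=0.043, ω=-0.327
apply F[4]=+0.310 → step 5: x=0.026, v=0.357, θ=0.036, ω=-0.322
apply F[5]=-0.317 → step 6: x=0.033, v=0.348, θ=0.030, ω=-0.307
apply F[6]=-0.696 → step 7: x=0.040, v=0.333, θ=0.024, ω=-0.284
apply F[7]=-0.911 → step 8: x=0.047, v=0.313, θ=0.019, ω=-0.259
apply F[8]=-1.019 → step 9: x=0.053, v=0.291, θ=0.014, ω=-0.233
apply F[9]=-1.058 → step 10: x=0.058, v=0.269, θ=0.009, ω=-0.207
apply F[10]=-1.054 → step 11: x=0.063, v=0.247, θ=0.005, ω=-0.183
apply F[11]=-1.023 → step 12: x=0.068, v=0.226, θ=0.002, ω=-0.160
apply F[12]=-0.977 → step 13: x=0.072, v=0.207, θ=-0.001, ω=-0.139
apply F[13]=-0.923 → step 14: x=0.076, v=0.188, θ=-0.004, ω=-0.120
apply F[14]=-0.867 → step 15: x=0.080, v=0.171, θ=-0.006, ω=-0.103
apply F[15]=-0.810 → step 16: x=0.083, v=0.155, θ=-0.008, ω=-0.088
apply F[16]=-0.755 → step 17: x=0.086, v=0.140, θ=-0.009, ω=-0.074
apply F[17]=-0.702 → step 18: x=0.089, v=0.127, θ=-0.011, ω=-0.062
apply F[18]=-0.653 → step 19: x=0.091, v=0.114, θ=-0.012, ω=-0.051
max |θ| = 0.061 ≤ 0.152 over all 20 states.

Answer: never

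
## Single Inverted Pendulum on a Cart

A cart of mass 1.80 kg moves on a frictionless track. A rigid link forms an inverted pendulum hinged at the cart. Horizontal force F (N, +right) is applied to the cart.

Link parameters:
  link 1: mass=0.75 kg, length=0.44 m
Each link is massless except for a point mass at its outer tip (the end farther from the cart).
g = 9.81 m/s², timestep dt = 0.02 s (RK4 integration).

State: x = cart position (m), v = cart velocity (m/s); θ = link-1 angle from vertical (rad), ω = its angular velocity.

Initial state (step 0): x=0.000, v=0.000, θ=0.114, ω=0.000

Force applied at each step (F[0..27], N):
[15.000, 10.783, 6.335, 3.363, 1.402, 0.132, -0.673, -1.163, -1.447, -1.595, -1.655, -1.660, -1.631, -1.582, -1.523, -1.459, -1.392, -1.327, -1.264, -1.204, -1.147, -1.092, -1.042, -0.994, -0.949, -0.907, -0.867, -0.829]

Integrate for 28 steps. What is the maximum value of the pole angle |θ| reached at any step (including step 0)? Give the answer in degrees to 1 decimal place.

Answer: 6.5°

Derivation:
apply F[0]=+15.000 → step 1: x=0.002, v=0.157, θ=0.111, ω=-0.304
apply F[1]=+10.783 → step 2: x=0.006, v=0.267, θ=0.103, ω=-0.506
apply F[2]=+6.335 → step 3: x=0.012, v=0.330, θ=0.092, ω=-0.603
apply F[3]=+3.363 → step 4: x=0.019, v=0.360, θ=0.079, ω=-0.634
apply F[4]=+1.402 → step 5: x=0.026, v=0.370, θ=0.067, ω=-0.624
apply F[5]=+0.132 → step 6: x=0.033, v=0.366, θ=0.055, ω=-0.589
apply F[6]=-0.673 → step 7: x=0.041, v=0.355, θ=0.043, ω=-0.541
apply F[7]=-1.163 → step 8: x=0.047, v=0.339, θ=0.033, ω=-0.488
apply F[8]=-1.447 → step 9: x=0.054, v=0.321, θ=0.024, ω=-0.433
apply F[9]=-1.595 → step 10: x=0.060, v=0.301, θ=0.016, ω=-0.380
apply F[10]=-1.655 → step 11: x=0.066, v=0.282, θ=0.009, ω=-0.331
apply F[11]=-1.660 → step 12: x=0.072, v=0.263, θ=0.003, ω=-0.285
apply F[12]=-1.631 → step 13: x=0.077, v=0.245, θ=-0.003, ω=-0.244
apply F[13]=-1.582 → step 14: x=0.081, v=0.228, θ=-0.007, ω=-0.208
apply F[14]=-1.523 → step 15: x=0.086, v=0.212, θ=-0.011, ω=-0.175
apply F[15]=-1.459 → step 16: x=0.090, v=0.196, θ=-0.014, ω=-0.146
apply F[16]=-1.392 → step 17: x=0.094, v=0.182, θ=-0.017, ω=-0.121
apply F[17]=-1.327 → step 18: x=0.097, v=0.169, θ=-0.019, ω=-0.099
apply F[18]=-1.264 → step 19: x=0.100, v=0.156, θ=-0.021, ω=-0.079
apply F[19]=-1.204 → step 20: x=0.103, v=0.145, θ=-0.022, ω=-0.063
apply F[20]=-1.147 → step 21: x=0.106, v=0.134, θ=-0.023, ω=-0.048
apply F[21]=-1.092 → step 22: x=0.109, v=0.124, θ=-0.024, ω=-0.035
apply F[22]=-1.042 → step 23: x=0.111, v=0.114, θ=-0.025, ω=-0.025
apply F[23]=-0.994 → step 24: x=0.113, v=0.105, θ=-0.025, ω=-0.015
apply F[24]=-0.949 → step 25: x=0.115, v=0.097, θ=-0.025, ω=-0.007
apply F[25]=-0.907 → step 26: x=0.117, v=0.089, θ=-0.026, ω=-0.001
apply F[26]=-0.867 → step 27: x=0.119, v=0.081, θ=-0.025, ω=0.005
apply F[27]=-0.829 → step 28: x=0.120, v=0.074, θ=-0.025, ω=0.010
Max |angle| over trajectory = 0.114 rad = 6.5°.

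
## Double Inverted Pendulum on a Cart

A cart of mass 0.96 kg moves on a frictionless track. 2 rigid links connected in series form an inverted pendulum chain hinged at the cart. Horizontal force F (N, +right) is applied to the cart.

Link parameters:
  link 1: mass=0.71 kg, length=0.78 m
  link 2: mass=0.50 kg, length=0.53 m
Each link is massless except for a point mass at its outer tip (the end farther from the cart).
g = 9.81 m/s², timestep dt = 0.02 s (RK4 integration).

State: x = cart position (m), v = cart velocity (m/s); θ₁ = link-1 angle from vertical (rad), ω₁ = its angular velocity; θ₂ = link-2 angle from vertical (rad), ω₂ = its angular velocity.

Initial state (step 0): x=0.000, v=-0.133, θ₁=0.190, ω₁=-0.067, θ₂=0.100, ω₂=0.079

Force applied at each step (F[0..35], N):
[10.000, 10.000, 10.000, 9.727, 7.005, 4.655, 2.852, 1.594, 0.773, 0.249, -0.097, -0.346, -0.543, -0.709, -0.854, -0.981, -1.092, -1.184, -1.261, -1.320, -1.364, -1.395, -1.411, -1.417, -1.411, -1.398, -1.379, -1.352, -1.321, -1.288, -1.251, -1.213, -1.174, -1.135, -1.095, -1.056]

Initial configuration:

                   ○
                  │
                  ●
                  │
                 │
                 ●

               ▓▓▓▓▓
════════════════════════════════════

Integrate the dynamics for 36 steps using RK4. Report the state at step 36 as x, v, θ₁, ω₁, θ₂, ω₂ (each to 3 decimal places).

apply F[0]=+10.000 → step 1: x=-0.001, v=0.023, θ₁=0.187, ω₁=-0.199, θ₂=0.101, ω₂=0.016
apply F[1]=+10.000 → step 2: x=0.001, v=0.181, θ₁=0.182, ω₁=-0.334, θ₂=0.101, ω₂=-0.043
apply F[2]=+10.000 → step 3: x=0.006, v=0.340, θ₁=0.174, ω₁=-0.476, θ₂=0.099, ω₂=-0.097
apply F[3]=+9.727 → step 4: x=0.015, v=0.498, θ₁=0.163, ω₁=-0.619, θ₂=0.097, ω₂=-0.146
apply F[4]=+7.005 → step 5: x=0.026, v=0.604, θ₁=0.150, ω₁=-0.703, θ₂=0.093, ω₂=-0.186
apply F[5]=+4.655 → step 6: x=0.038, v=0.666, θ₁=0.135, ω₁=-0.737, θ₂=0.089, ω₂=-0.218
apply F[6]=+2.852 → step 7: x=0.052, v=0.695, θ₁=0.121, ω₁=-0.735, θ₂=0.085, ω₂=-0.243
apply F[7]=+1.594 → step 8: x=0.066, v=0.701, θ₁=0.106, ω₁=-0.709, θ₂=0.080, ω₂=-0.262
apply F[8]=+0.773 → step 9: x=0.080, v=0.694, θ₁=0.092, ω₁=-0.671, θ₂=0.074, ω₂=-0.275
apply F[9]=+0.249 → step 10: x=0.093, v=0.679, θ₁=0.080, ω₁=-0.628, θ₂=0.069, ω₂=-0.284
apply F[10]=-0.097 → step 11: x=0.107, v=0.659, θ₁=0.067, ω₁=-0.584, θ₂=0.063, ω₂=-0.288
apply F[11]=-0.346 → step 12: x=0.120, v=0.638, θ₁=0.056, ω₁=-0.540, θ₂=0.057, ω₂=-0.289
apply F[12]=-0.543 → step 13: x=0.132, v=0.614, θ₁=0.046, ω₁=-0.498, θ₂=0.052, ω₂=-0.287
apply F[13]=-0.709 → step 14: x=0.144, v=0.589, θ₁=0.036, ω₁=-0.457, θ₂=0.046, ω₂=-0.282
apply F[14]=-0.854 → step 15: x=0.156, v=0.564, θ₁=0.028, ω₁=-0.418, θ₂=0.040, ω₂=-0.275
apply F[15]=-0.981 → step 16: x=0.167, v=0.538, θ₁=0.020, ω₁=-0.381, θ₂=0.035, ω₂=-0.266
apply F[16]=-1.092 → step 17: x=0.177, v=0.511, θ₁=0.012, ω₁=-0.346, θ₂=0.030, ω₂=-0.256
apply F[17]=-1.184 → step 18: x=0.187, v=0.484, θ₁=0.006, ω₁=-0.313, θ₂=0.025, ω₂=-0.245
apply F[18]=-1.261 → step 19: x=0.197, v=0.457, θ₁=-0.000, ω₁=-0.281, θ₂=0.020, ω₂=-0.233
apply F[19]=-1.320 → step 20: x=0.206, v=0.431, θ₁=-0.006, ω₁=-0.251, θ₂=0.015, ω₂=-0.220
apply F[20]=-1.364 → step 21: x=0.214, v=0.404, θ₁=-0.010, ω₁=-0.223, θ₂=0.011, ω₂=-0.207
apply F[21]=-1.395 → step 22: x=0.222, v=0.378, θ₁=-0.014, ω₁=-0.196, θ₂=0.007, ω₂=-0.193
apply F[22]=-1.411 → step 23: x=0.229, v=0.353, θ₁=-0.018, ω₁=-0.172, θ₂=0.003, ω₂=-0.180
apply F[23]=-1.417 → step 24: x=0.236, v=0.328, θ₁=-0.021, ω₁=-0.149, θ₂=-0.000, ω₂=-0.166
apply F[24]=-1.411 → step 25: x=0.242, v=0.304, θ₁=-0.024, ω₁=-0.128, θ₂=-0.003, ω₂=-0.153
apply F[25]=-1.398 → step 26: x=0.248, v=0.282, θ₁=-0.026, ω₁=-0.109, θ₂=-0.006, ω₂=-0.140
apply F[26]=-1.379 → step 27: x=0.253, v=0.260, θ₁=-0.028, ω₁=-0.091, θ₂=-0.009, ω₂=-0.127
apply F[27]=-1.352 → step 28: x=0.258, v=0.239, θ₁=-0.030, ω₁=-0.075, θ₂=-0.011, ω₂=-0.115
apply F[28]=-1.321 → step 29: x=0.263, v=0.219, θ₁=-0.031, ω₁=-0.060, θ₂=-0.014, ω₂=-0.104
apply F[29]=-1.288 → step 30: x=0.267, v=0.200, θ₁=-0.033, ω₁=-0.047, θ₂=-0.015, ω₂=-0.093
apply F[30]=-1.251 → step 31: x=0.271, v=0.182, θ₁=-0.033, ω₁=-0.036, θ₂=-0.017, ω₂=-0.082
apply F[31]=-1.213 → step 32: x=0.275, v=0.165, θ₁=-0.034, ω₁=-0.025, θ₂=-0.019, ω₂=-0.072
apply F[32]=-1.174 → step 33: x=0.278, v=0.149, θ₁=-0.034, ω₁=-0.016, θ₂=-0.020, ω₂=-0.063
apply F[33]=-1.135 → step 34: x=0.280, v=0.134, θ₁=-0.035, ω₁=-0.008, θ₂=-0.021, ω₂=-0.054
apply F[34]=-1.095 → step 35: x=0.283, v=0.120, θ₁=-0.035, ω₁=-0.001, θ₂=-0.022, ω₂=-0.046
apply F[35]=-1.056 → step 36: x=0.285, v=0.106, θ₁=-0.035, ω₁=0.006, θ₂=-0.023, ω₂=-0.038

Answer: x=0.285, v=0.106, θ₁=-0.035, ω₁=0.006, θ₂=-0.023, ω₂=-0.038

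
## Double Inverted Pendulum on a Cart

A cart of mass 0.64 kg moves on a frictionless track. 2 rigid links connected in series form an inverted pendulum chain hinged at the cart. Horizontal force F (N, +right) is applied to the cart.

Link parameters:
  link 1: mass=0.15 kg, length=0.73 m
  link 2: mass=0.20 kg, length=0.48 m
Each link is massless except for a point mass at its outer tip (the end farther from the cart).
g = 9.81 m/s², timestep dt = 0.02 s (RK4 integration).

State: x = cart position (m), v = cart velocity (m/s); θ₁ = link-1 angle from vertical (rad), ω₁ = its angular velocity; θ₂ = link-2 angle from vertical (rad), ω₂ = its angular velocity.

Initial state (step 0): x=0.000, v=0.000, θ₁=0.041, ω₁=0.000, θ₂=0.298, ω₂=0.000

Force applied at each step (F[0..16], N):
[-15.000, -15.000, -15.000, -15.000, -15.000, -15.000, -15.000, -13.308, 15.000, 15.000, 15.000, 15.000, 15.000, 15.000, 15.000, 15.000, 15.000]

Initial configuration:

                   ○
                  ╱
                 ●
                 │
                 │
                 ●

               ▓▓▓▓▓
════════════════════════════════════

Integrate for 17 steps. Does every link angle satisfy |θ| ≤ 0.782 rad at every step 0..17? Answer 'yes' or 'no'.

apply F[0]=-15.000 → step 1: x=-0.005, v=-0.473, θ₁=0.047, ω₁=0.587, θ₂=0.300, ω₂=0.197
apply F[1]=-15.000 → step 2: x=-0.019, v=-0.946, θ₁=0.065, ω₁=1.185, θ₂=0.306, ω₂=0.371
apply F[2]=-15.000 → step 3: x=-0.043, v=-1.419, θ₁=0.094, ω₁=1.806, θ₂=0.315, ω₂=0.501
apply F[3]=-15.000 → step 4: x=-0.076, v=-1.892, θ₁=0.137, ω₁=2.455, θ₂=0.325, ω₂=0.570
apply F[4]=-15.000 → step 5: x=-0.118, v=-2.361, θ₁=0.193, ω₁=3.132, θ₂=0.337, ω₂=0.572
apply F[5]=-15.000 → step 6: x=-0.170, v=-2.818, θ₁=0.262, ω₁=3.821, θ₂=0.348, ω₂=0.525
apply F[6]=-15.000 → step 7: x=-0.231, v=-3.255, θ₁=0.346, ω₁=4.488, θ₂=0.358, ω₂=0.480
apply F[7]=-13.308 → step 8: x=-0.300, v=-3.610, θ₁=0.441, ω₁=5.024, θ₂=0.368, ω₂=0.525
apply F[8]=+15.000 → step 9: x=-0.367, v=-3.154, θ₁=0.537, ω₁=4.610, θ₂=0.378, ω₂=0.495
apply F[9]=+15.000 → step 10: x=-0.426, v=-2.718, θ₁=0.626, ω₁=4.297, θ₂=0.387, ω₂=0.390
apply F[10]=+15.000 → step 11: x=-0.476, v=-2.298, θ₁=0.709, ω₁=4.081, θ₂=0.393, ω₂=0.198
apply F[11]=+15.000 → step 12: x=-0.518, v=-1.889, θ₁=0.790, ω₁=3.950, θ₂=0.394, ω₂=-0.075
apply F[12]=+15.000 → step 13: x=-0.552, v=-1.487, θ₁=0.868, ω₁=3.891, θ₂=0.390, ω₂=-0.414
apply F[13]=+15.000 → step 14: x=-0.577, v=-1.087, θ₁=0.946, ω₁=3.890, θ₂=0.378, ω₂=-0.802
apply F[14]=+15.000 → step 15: x=-0.595, v=-0.686, θ₁=1.024, ω₁=3.934, θ₂=0.357, ω₂=-1.220
apply F[15]=+15.000 → step 16: x=-0.605, v=-0.281, θ₁=1.103, ω₁=4.009, θ₂=0.329, ω₂=-1.647
apply F[16]=+15.000 → step 17: x=-0.606, v=0.130, θ₁=1.184, ω₁=4.108, θ₂=0.291, ω₂=-2.066
Max |angle| over trajectory = 1.184 rad; bound = 0.782 → exceeded.

Answer: no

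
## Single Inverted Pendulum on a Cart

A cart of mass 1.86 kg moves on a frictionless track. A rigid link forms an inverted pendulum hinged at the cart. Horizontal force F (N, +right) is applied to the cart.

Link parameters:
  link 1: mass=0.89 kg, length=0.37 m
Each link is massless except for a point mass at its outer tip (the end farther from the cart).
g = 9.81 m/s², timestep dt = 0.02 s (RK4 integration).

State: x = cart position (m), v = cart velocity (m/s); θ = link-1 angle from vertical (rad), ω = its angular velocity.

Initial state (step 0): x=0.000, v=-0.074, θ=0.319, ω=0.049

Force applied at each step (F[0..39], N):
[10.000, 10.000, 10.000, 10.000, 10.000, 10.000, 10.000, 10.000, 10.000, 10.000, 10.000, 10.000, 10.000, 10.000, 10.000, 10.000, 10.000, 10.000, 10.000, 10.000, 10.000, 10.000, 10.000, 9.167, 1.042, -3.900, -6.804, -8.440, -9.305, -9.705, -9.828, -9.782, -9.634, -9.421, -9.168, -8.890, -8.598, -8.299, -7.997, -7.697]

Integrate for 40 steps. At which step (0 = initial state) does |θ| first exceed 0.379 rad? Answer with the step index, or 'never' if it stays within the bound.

apply F[0]=+10.000 → step 1: x=-0.001, v=0.002, θ=0.320, ω=0.021
apply F[1]=+10.000 → step 2: x=0.000, v=0.078, θ=0.320, ω=-0.007
apply F[2]=+10.000 → step 3: x=0.002, v=0.154, θ=0.319, ω=-0.036
apply F[3]=+10.000 → step 4: x=0.006, v=0.230, θ=0.318, ω=-0.064
apply F[4]=+10.000 → step 5: x=0.012, v=0.306, θ=0.317, ω=-0.094
apply F[5]=+10.000 → step 6: x=0.018, v=0.382, θ=0.315, ω=-0.126
apply F[6]=+10.000 → step 7: x=0.027, v=0.459, θ=0.312, ω=-0.159
apply F[7]=+10.000 → step 8: x=0.037, v=0.536, θ=0.308, ω=-0.195
apply F[8]=+10.000 → step 9: x=0.048, v=0.613, θ=0.304, ω=-0.234
apply F[9]=+10.000 → step 10: x=0.061, v=0.691, θ=0.299, ω=-0.277
apply F[10]=+10.000 → step 11: x=0.076, v=0.769, θ=0.293, ω=-0.325
apply F[11]=+10.000 → step 12: x=0.092, v=0.848, θ=0.286, ω=-0.378
apply F[12]=+10.000 → step 13: x=0.110, v=0.927, θ=0.278, ω=-0.437
apply F[13]=+10.000 → step 14: x=0.129, v=1.008, θ=0.268, ω=-0.504
apply F[14]=+10.000 → step 15: x=0.150, v=1.090, θ=0.257, ω=-0.579
apply F[15]=+10.000 → step 16: x=0.173, v=1.172, θ=0.245, ω=-0.664
apply F[16]=+10.000 → step 17: x=0.197, v=1.257, θ=0.231, ω=-0.760
apply F[17]=+10.000 → step 18: x=0.223, v=1.342, θ=0.215, ω=-0.869
apply F[18]=+10.000 → step 19: x=0.251, v=1.430, θ=0.196, ω=-0.993
apply F[19]=+10.000 → step 20: x=0.280, v=1.520, θ=0.175, ω=-1.134
apply F[20]=+10.000 → step 21: x=0.312, v=1.612, θ=0.150, ω=-1.293
apply F[21]=+10.000 → step 22: x=0.345, v=1.707, θ=0.123, ω=-1.475
apply F[22]=+10.000 → step 23: x=0.380, v=1.805, θ=0.091, ω=-1.681
apply F[23]=+9.167 → step 24: x=0.417, v=1.897, θ=0.056, ω=-1.891
apply F[24]=+1.042 → step 25: x=0.455, v=1.905, θ=0.018, ω=-1.894
apply F[25]=-3.900 → step 26: x=0.493, v=1.863, θ=-0.019, ω=-1.781
apply F[26]=-6.804 → step 27: x=0.529, v=1.793, θ=-0.053, ω=-1.611
apply F[27]=-8.440 → step 28: x=0.564, v=1.709, θ=-0.083, ω=-1.418
apply F[28]=-9.305 → step 29: x=0.597, v=1.617, θ=-0.109, ω=-1.224
apply F[29]=-9.705 → step 30: x=0.629, v=1.524, θ=-0.132, ω=-1.039
apply F[30]=-9.828 → step 31: x=0.658, v=1.432, θ=-0.151, ω=-0.867
apply F[31]=-9.782 → step 32: x=0.686, v=1.342, θ=-0.167, ω=-0.712
apply F[32]=-9.634 → step 33: x=0.712, v=1.256, θ=-0.180, ω=-0.572
apply F[33]=-9.421 → step 34: x=0.736, v=1.173, θ=-0.190, ω=-0.449
apply F[34]=-9.168 → step 35: x=0.759, v=1.093, θ=-0.198, ω=-0.340
apply F[35]=-8.890 → step 36: x=0.780, v=1.017, θ=-0.204, ω=-0.245
apply F[36]=-8.598 → step 37: x=0.800, v=0.945, θ=-0.208, ω=-0.162
apply F[37]=-8.299 → step 38: x=0.818, v=0.876, θ=-0.210, ω=-0.091
apply F[38]=-7.997 → step 39: x=0.835, v=0.811, θ=-0.211, ω=-0.029
apply F[39]=-7.697 → step 40: x=0.850, v=0.749, θ=-0.211, ω=0.024
max |θ| = 0.320 ≤ 0.379 over all 41 states.

Answer: never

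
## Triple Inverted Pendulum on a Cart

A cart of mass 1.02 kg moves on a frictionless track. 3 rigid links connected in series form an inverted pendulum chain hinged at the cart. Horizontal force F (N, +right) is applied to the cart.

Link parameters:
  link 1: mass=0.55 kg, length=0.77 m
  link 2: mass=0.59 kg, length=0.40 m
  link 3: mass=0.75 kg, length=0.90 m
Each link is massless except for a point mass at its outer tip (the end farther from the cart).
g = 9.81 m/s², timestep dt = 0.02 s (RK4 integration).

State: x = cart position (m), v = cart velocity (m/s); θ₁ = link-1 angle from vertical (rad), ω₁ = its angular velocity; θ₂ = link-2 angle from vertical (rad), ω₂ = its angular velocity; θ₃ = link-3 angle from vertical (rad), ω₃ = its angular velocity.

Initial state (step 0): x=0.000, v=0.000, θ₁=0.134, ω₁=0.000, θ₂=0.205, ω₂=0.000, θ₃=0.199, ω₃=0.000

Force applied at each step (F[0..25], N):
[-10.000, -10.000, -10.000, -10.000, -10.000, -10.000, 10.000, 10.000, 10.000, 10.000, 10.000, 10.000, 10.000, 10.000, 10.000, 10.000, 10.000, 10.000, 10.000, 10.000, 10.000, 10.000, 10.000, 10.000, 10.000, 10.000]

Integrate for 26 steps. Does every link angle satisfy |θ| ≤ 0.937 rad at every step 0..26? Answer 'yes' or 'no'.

apply F[0]=-10.000 → step 1: x=-0.002, v=-0.236, θ₁=0.137, ω₁=0.303, θ₂=0.206, ω₂=0.100, θ₃=0.199, ω₃=-0.003
apply F[1]=-10.000 → step 2: x=-0.009, v=-0.473, θ₁=0.146, ω₁=0.610, θ₂=0.209, ω₂=0.193, θ₃=0.199, ω₃=-0.006
apply F[2]=-10.000 → step 3: x=-0.021, v=-0.710, θ₁=0.161, ω₁=0.927, θ₂=0.214, ω₂=0.272, θ₃=0.199, ω₃=-0.010
apply F[3]=-10.000 → step 4: x=-0.038, v=-0.948, θ₁=0.183, ω₁=1.257, θ₂=0.220, ω₂=0.330, θ₃=0.198, ω₃=-0.016
apply F[4]=-10.000 → step 5: x=-0.059, v=-1.186, θ₁=0.212, ω₁=1.599, θ₂=0.227, ω₂=0.365, θ₃=0.198, ω₃=-0.023
apply F[5]=-10.000 → step 6: x=-0.085, v=-1.419, θ₁=0.247, ω₁=1.951, θ₂=0.234, ω₂=0.376, θ₃=0.198, ω₃=-0.031
apply F[6]=+10.000 → step 7: x=-0.112, v=-1.302, θ₁=0.286, ω₁=1.886, θ₂=0.242, ω₂=0.357, θ₃=0.197, ω₃=-0.047
apply F[7]=+10.000 → step 8: x=-0.137, v=-1.196, θ₁=0.323, ω₁=1.862, θ₂=0.248, ω₂=0.299, θ₃=0.196, ω₃=-0.067
apply F[8]=+10.000 → step 9: x=-0.160, v=-1.099, θ₁=0.360, ω₁=1.874, θ₂=0.253, ω₂=0.202, θ₃=0.194, ω₃=-0.089
apply F[9]=+10.000 → step 10: x=-0.181, v=-1.009, θ₁=0.398, ω₁=1.919, θ₂=0.256, ω₂=0.068, θ₃=0.192, ω₃=-0.113
apply F[10]=+10.000 → step 11: x=-0.201, v=-0.922, θ₁=0.437, ω₁=1.993, θ₂=0.256, ω₂=-0.103, θ₃=0.190, ω₃=-0.137
apply F[11]=+10.000 → step 12: x=-0.218, v=-0.837, θ₁=0.478, ω₁=2.090, θ₂=0.252, ω₂=-0.310, θ₃=0.187, ω₃=-0.159
apply F[12]=+10.000 → step 13: x=-0.234, v=-0.749, θ₁=0.521, ω₁=2.206, θ₂=0.243, ω₂=-0.549, θ₃=0.183, ω₃=-0.178
apply F[13]=+10.000 → step 14: x=-0.248, v=-0.658, θ₁=0.566, ω₁=2.333, θ₂=0.229, ω₂=-0.813, θ₃=0.179, ω₃=-0.192
apply F[14]=+10.000 → step 15: x=-0.260, v=-0.559, θ₁=0.614, ω₁=2.466, θ₂=0.210, ω₂=-1.093, θ₃=0.176, ω₃=-0.201
apply F[15]=+10.000 → step 16: x=-0.271, v=-0.451, θ₁=0.665, ω₁=2.597, θ₂=0.186, ω₂=-1.379, θ₃=0.171, ω₃=-0.206
apply F[16]=+10.000 → step 17: x=-0.278, v=-0.332, θ₁=0.718, ω₁=2.723, θ₂=0.155, ω₂=-1.661, θ₃=0.167, ω₃=-0.206
apply F[17]=+10.000 → step 18: x=-0.284, v=-0.204, θ₁=0.774, ω₁=2.840, θ₂=0.119, ω₂=-1.928, θ₃=0.163, ω₃=-0.203
apply F[18]=+10.000 → step 19: x=-0.286, v=-0.066, θ₁=0.832, ω₁=2.946, θ₂=0.078, ω₂=-2.174, θ₃=0.159, ω₃=-0.200
apply F[19]=+10.000 → step 20: x=-0.286, v=0.080, θ₁=0.892, ω₁=3.043, θ₂=0.033, ω₂=-2.396, θ₃=0.155, ω₃=-0.197
apply F[20]=+10.000 → step 21: x=-0.283, v=0.234, θ₁=0.953, ω₁=3.133, θ₂=-0.017, ω₂=-2.592, θ₃=0.151, ω₃=-0.196
apply F[21]=+10.000 → step 22: x=-0.277, v=0.394, θ₁=1.017, ω₁=3.218, θ₂=-0.071, ω₂=-2.762, θ₃=0.147, ω₃=-0.198
apply F[22]=+10.000 → step 23: x=-0.267, v=0.559, θ₁=1.082, ω₁=3.301, θ₂=-0.128, ω₂=-2.905, θ₃=0.143, ω₃=-0.205
apply F[23]=+10.000 → step 24: x=-0.255, v=0.728, θ₁=1.149, ω₁=3.387, θ₂=-0.187, ω₂=-3.023, θ₃=0.139, ω₃=-0.216
apply F[24]=+10.000 → step 25: x=-0.238, v=0.902, θ₁=1.218, ω₁=3.478, θ₂=-0.248, ω₂=-3.115, θ₃=0.135, ω₃=-0.233
apply F[25]=+10.000 → step 26: x=-0.218, v=1.079, θ₁=1.288, ω₁=3.580, θ₂=-0.311, ω₂=-3.180, θ₃=0.130, ω₃=-0.255
Max |angle| over trajectory = 1.288 rad; bound = 0.937 → exceeded.

Answer: no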